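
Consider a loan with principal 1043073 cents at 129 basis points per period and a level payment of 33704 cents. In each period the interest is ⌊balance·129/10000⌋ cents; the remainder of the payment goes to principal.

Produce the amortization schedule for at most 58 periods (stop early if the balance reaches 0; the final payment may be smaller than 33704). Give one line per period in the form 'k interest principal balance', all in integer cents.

1 13455 20249 1022824
2 13194 20510 1002314
3 12929 20775 981539
4 12661 21043 960496
5 12390 21314 939182
6 12115 21589 917593
7 11836 21868 895725
8 11554 22150 873575
9 11269 22435 851140
10 10979 22725 828415
11 10686 23018 805397
12 10389 23315 782082
13 10088 23616 758466
14 9784 23920 734546
15 9475 24229 710317
16 9163 24541 685776
17 8846 24858 660918
18 8525 25179 635739
19 8201 25503 610236
20 7872 25832 584404
21 7538 26166 558238
22 7201 26503 531735
23 6859 26845 504890
24 6513 27191 477699
25 6162 27542 450157
26 5807 27897 422260
27 5447 28257 394003
28 5082 28622 365381
29 4713 28991 336390
30 4339 29365 307025
31 3960 29744 277281
32 3576 30128 247153
33 3188 30516 216637
34 2794 30910 185727
35 2395 31309 154418
36 1991 31713 122705
37 1582 32122 90583
38 1168 32536 58047
39 748 32956 25091
40 323 25091 0

1. interest=⌊1043073·129/10000⌋=13455; principal=33704-13455=20249; balance=1043073-20249=1022824
2. interest=⌊1022824·129/10000⌋=13194; principal=33704-13194=20510; balance=1022824-20510=1002314
3. interest=⌊1002314·129/10000⌋=12929; principal=33704-12929=20775; balance=1002314-20775=981539
4. interest=⌊981539·129/10000⌋=12661; principal=33704-12661=21043; balance=981539-21043=960496
5. interest=⌊960496·129/10000⌋=12390; principal=33704-12390=21314; balance=960496-21314=939182
6. interest=⌊939182·129/10000⌋=12115; principal=33704-12115=21589; balance=939182-21589=917593
7. interest=⌊917593·129/10000⌋=11836; principal=33704-11836=21868; balance=917593-21868=895725
8. interest=⌊895725·129/10000⌋=11554; principal=33704-11554=22150; balance=895725-22150=873575
9. interest=⌊873575·129/10000⌋=11269; principal=33704-11269=22435; balance=873575-22435=851140
10. interest=⌊851140·129/10000⌋=10979; principal=33704-10979=22725; balance=851140-22725=828415
11. interest=⌊828415·129/10000⌋=10686; principal=33704-10686=23018; balance=828415-23018=805397
12. interest=⌊805397·129/10000⌋=10389; principal=33704-10389=23315; balance=805397-23315=782082
13. interest=⌊782082·129/10000⌋=10088; principal=33704-10088=23616; balance=782082-23616=758466
14. interest=⌊758466·129/10000⌋=9784; principal=33704-9784=23920; balance=758466-23920=734546
15. interest=⌊734546·129/10000⌋=9475; principal=33704-9475=24229; balance=734546-24229=710317
16. interest=⌊710317·129/10000⌋=9163; principal=33704-9163=24541; balance=710317-24541=685776
17. interest=⌊685776·129/10000⌋=8846; principal=33704-8846=24858; balance=685776-24858=660918
18. interest=⌊660918·129/10000⌋=8525; principal=33704-8525=25179; balance=660918-25179=635739
19. interest=⌊635739·129/10000⌋=8201; principal=33704-8201=25503; balance=635739-25503=610236
20. interest=⌊610236·129/10000⌋=7872; principal=33704-7872=25832; balance=610236-25832=584404
21. interest=⌊584404·129/10000⌋=7538; principal=33704-7538=26166; balance=584404-26166=558238
22. interest=⌊558238·129/10000⌋=7201; principal=33704-7201=26503; balance=558238-26503=531735
23. interest=⌊531735·129/10000⌋=6859; principal=33704-6859=26845; balance=531735-26845=504890
24. interest=⌊504890·129/10000⌋=6513; principal=33704-6513=27191; balance=504890-27191=477699
25. interest=⌊477699·129/10000⌋=6162; principal=33704-6162=27542; balance=477699-27542=450157
26. interest=⌊450157·129/10000⌋=5807; principal=33704-5807=27897; balance=450157-27897=422260
27. interest=⌊422260·129/10000⌋=5447; principal=33704-5447=28257; balance=422260-28257=394003
28. interest=⌊394003·129/10000⌋=5082; principal=33704-5082=28622; balance=394003-28622=365381
29. interest=⌊365381·129/10000⌋=4713; principal=33704-4713=28991; balance=365381-28991=336390
30. interest=⌊336390·129/10000⌋=4339; principal=33704-4339=29365; balance=336390-29365=307025
31. interest=⌊307025·129/10000⌋=3960; principal=33704-3960=29744; balance=307025-29744=277281
32. interest=⌊277281·129/10000⌋=3576; principal=33704-3576=30128; balance=277281-30128=247153
33. interest=⌊247153·129/10000⌋=3188; principal=33704-3188=30516; balance=247153-30516=216637
34. interest=⌊216637·129/10000⌋=2794; principal=33704-2794=30910; balance=216637-30910=185727
35. interest=⌊185727·129/10000⌋=2395; principal=33704-2395=31309; balance=185727-31309=154418
36. interest=⌊154418·129/10000⌋=1991; principal=33704-1991=31713; balance=154418-31713=122705
37. interest=⌊122705·129/10000⌋=1582; principal=33704-1582=32122; balance=122705-32122=90583
38. interest=⌊90583·129/10000⌋=1168; principal=33704-1168=32536; balance=90583-32536=58047
39. interest=⌊58047·129/10000⌋=748; principal=33704-748=32956; balance=58047-32956=25091
40. interest=⌊25091·129/10000⌋=323; principal=min(33704-323,25091)=25091; balance=25091-25091=0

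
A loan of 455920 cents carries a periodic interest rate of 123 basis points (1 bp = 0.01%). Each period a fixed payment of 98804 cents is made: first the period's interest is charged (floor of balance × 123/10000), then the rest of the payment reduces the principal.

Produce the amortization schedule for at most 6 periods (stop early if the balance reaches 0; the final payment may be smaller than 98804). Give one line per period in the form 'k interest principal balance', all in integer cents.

1 5607 93197 362723
2 4461 94343 268380
3 3301 95503 172877
4 2126 96678 76199
5 937 76199 0

1. interest=⌊455920·123/10000⌋=5607; principal=98804-5607=93197; balance=455920-93197=362723
2. interest=⌊362723·123/10000⌋=4461; principal=98804-4461=94343; balance=362723-94343=268380
3. interest=⌊268380·123/10000⌋=3301; principal=98804-3301=95503; balance=268380-95503=172877
4. interest=⌊172877·123/10000⌋=2126; principal=98804-2126=96678; balance=172877-96678=76199
5. interest=⌊76199·123/10000⌋=937; principal=min(98804-937,76199)=76199; balance=76199-76199=0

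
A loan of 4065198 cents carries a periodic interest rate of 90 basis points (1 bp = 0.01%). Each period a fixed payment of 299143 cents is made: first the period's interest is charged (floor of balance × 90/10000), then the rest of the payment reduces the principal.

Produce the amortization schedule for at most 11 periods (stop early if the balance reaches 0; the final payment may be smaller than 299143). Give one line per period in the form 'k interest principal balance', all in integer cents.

1. interest=⌊4065198·90/10000⌋=36586; principal=299143-36586=262557; balance=4065198-262557=3802641
2. interest=⌊3802641·90/10000⌋=34223; principal=299143-34223=264920; balance=3802641-264920=3537721
3. interest=⌊3537721·90/10000⌋=31839; principal=299143-31839=267304; balance=3537721-267304=3270417
4. interest=⌊3270417·90/10000⌋=29433; principal=299143-29433=269710; balance=3270417-269710=3000707
5. interest=⌊3000707·90/10000⌋=27006; principal=299143-27006=272137; balance=3000707-272137=2728570
6. interest=⌊2728570·90/10000⌋=24557; principal=299143-24557=274586; balance=2728570-274586=2453984
7. interest=⌊2453984·90/10000⌋=22085; principal=299143-22085=277058; balance=2453984-277058=2176926
8. interest=⌊2176926·90/10000⌋=19592; principal=299143-19592=279551; balance=2176926-279551=1897375
9. interest=⌊1897375·90/10000⌋=17076; principal=299143-17076=282067; balance=1897375-282067=1615308
10. interest=⌊1615308·90/10000⌋=14537; principal=299143-14537=284606; balance=1615308-284606=1330702
11. interest=⌊1330702·90/10000⌋=11976; principal=299143-11976=287167; balance=1330702-287167=1043535

1 36586 262557 3802641
2 34223 264920 3537721
3 31839 267304 3270417
4 29433 269710 3000707
5 27006 272137 2728570
6 24557 274586 2453984
7 22085 277058 2176926
8 19592 279551 1897375
9 17076 282067 1615308
10 14537 284606 1330702
11 11976 287167 1043535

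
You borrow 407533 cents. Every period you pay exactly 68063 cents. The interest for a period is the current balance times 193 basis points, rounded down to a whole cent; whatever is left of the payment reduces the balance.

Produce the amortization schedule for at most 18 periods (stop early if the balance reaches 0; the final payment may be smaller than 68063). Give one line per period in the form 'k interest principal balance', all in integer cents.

1. interest=⌊407533·193/10000⌋=7865; principal=68063-7865=60198; balance=407533-60198=347335
2. interest=⌊347335·193/10000⌋=6703; principal=68063-6703=61360; balance=347335-61360=285975
3. interest=⌊285975·193/10000⌋=5519; principal=68063-5519=62544; balance=285975-62544=223431
4. interest=⌊223431·193/10000⌋=4312; principal=68063-4312=63751; balance=223431-63751=159680
5. interest=⌊159680·193/10000⌋=3081; principal=68063-3081=64982; balance=159680-64982=94698
6. interest=⌊94698·193/10000⌋=1827; principal=68063-1827=66236; balance=94698-66236=28462
7. interest=⌊28462·193/10000⌋=549; principal=min(68063-549,28462)=28462; balance=28462-28462=0

1 7865 60198 347335
2 6703 61360 285975
3 5519 62544 223431
4 4312 63751 159680
5 3081 64982 94698
6 1827 66236 28462
7 549 28462 0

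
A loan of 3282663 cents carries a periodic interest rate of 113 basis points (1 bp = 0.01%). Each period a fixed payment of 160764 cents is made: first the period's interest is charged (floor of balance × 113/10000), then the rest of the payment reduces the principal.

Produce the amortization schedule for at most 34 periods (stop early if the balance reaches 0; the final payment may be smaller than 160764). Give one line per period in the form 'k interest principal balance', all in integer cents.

1. interest=⌊3282663·113/10000⌋=37094; principal=160764-37094=123670; balance=3282663-123670=3158993
2. interest=⌊3158993·113/10000⌋=35696; principal=160764-35696=125068; balance=3158993-125068=3033925
3. interest=⌊3033925·113/10000⌋=34283; principal=160764-34283=126481; balance=3033925-126481=2907444
4. interest=⌊2907444·113/10000⌋=32854; principal=160764-32854=127910; balance=2907444-127910=2779534
5. interest=⌊2779534·113/10000⌋=31408; principal=160764-31408=129356; balance=2779534-129356=2650178
6. interest=⌊2650178·113/10000⌋=29947; principal=160764-29947=130817; balance=2650178-130817=2519361
7. interest=⌊2519361·113/10000⌋=28468; principal=160764-28468=132296; balance=2519361-132296=2387065
8. interest=⌊2387065·113/10000⌋=26973; principal=160764-26973=133791; balance=2387065-133791=2253274
9. interest=⌊2253274·113/10000⌋=25461; principal=160764-25461=135303; balance=2253274-135303=2117971
10. interest=⌊2117971·113/10000⌋=23933; principal=160764-23933=136831; balance=2117971-136831=1981140
11. interest=⌊1981140·113/10000⌋=22386; principal=160764-22386=138378; balance=1981140-138378=1842762
12. interest=⌊1842762·113/10000⌋=20823; principal=160764-20823=139941; balance=1842762-139941=1702821
13. interest=⌊1702821·113/10000⌋=19241; principal=160764-19241=141523; balance=1702821-141523=1561298
14. interest=⌊1561298·113/10000⌋=17642; principal=160764-17642=143122; balance=1561298-143122=1418176
15. interest=⌊1418176·113/10000⌋=16025; principal=160764-16025=144739; balance=1418176-144739=1273437
16. interest=⌊1273437·113/10000⌋=14389; principal=160764-14389=146375; balance=1273437-146375=1127062
17. interest=⌊1127062·113/10000⌋=12735; principal=160764-12735=148029; balance=1127062-148029=979033
18. interest=⌊979033·113/10000⌋=11063; principal=160764-11063=149701; balance=979033-149701=829332
19. interest=⌊829332·113/10000⌋=9371; principal=160764-9371=151393; balance=829332-151393=677939
20. interest=⌊677939·113/10000⌋=7660; principal=160764-7660=153104; balance=677939-153104=524835
21. interest=⌊524835·113/10000⌋=5930; principal=160764-5930=154834; balance=524835-154834=370001
22. interest=⌊370001·113/10000⌋=4181; principal=160764-4181=156583; balance=370001-156583=213418
23. interest=⌊213418·113/10000⌋=2411; principal=160764-2411=158353; balance=213418-158353=55065
24. interest=⌊55065·113/10000⌋=622; principal=min(160764-622,55065)=55065; balance=55065-55065=0

1 37094 123670 3158993
2 35696 125068 3033925
3 34283 126481 2907444
4 32854 127910 2779534
5 31408 129356 2650178
6 29947 130817 2519361
7 28468 132296 2387065
8 26973 133791 2253274
9 25461 135303 2117971
10 23933 136831 1981140
11 22386 138378 1842762
12 20823 139941 1702821
13 19241 141523 1561298
14 17642 143122 1418176
15 16025 144739 1273437
16 14389 146375 1127062
17 12735 148029 979033
18 11063 149701 829332
19 9371 151393 677939
20 7660 153104 524835
21 5930 154834 370001
22 4181 156583 213418
23 2411 158353 55065
24 622 55065 0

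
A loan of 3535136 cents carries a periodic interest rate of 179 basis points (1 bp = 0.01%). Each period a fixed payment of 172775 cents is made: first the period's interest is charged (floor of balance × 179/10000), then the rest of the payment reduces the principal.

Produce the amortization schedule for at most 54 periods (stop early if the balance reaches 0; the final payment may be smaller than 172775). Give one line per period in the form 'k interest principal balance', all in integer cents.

1. interest=⌊3535136·179/10000⌋=63278; principal=172775-63278=109497; balance=3535136-109497=3425639
2. interest=⌊3425639·179/10000⌋=61318; principal=172775-61318=111457; balance=3425639-111457=3314182
3. interest=⌊3314182·179/10000⌋=59323; principal=172775-59323=113452; balance=3314182-113452=3200730
4. interest=⌊3200730·179/10000⌋=57293; principal=172775-57293=115482; balance=3200730-115482=3085248
5. interest=⌊3085248·179/10000⌋=55225; principal=172775-55225=117550; balance=3085248-117550=2967698
6. interest=⌊2967698·179/10000⌋=53121; principal=172775-53121=119654; balance=2967698-119654=2848044
7. interest=⌊2848044·179/10000⌋=50979; principal=172775-50979=121796; balance=2848044-121796=2726248
8. interest=⌊2726248·179/10000⌋=48799; principal=172775-48799=123976; balance=2726248-123976=2602272
9. interest=⌊2602272·179/10000⌋=46580; principal=172775-46580=126195; balance=2602272-126195=2476077
10. interest=⌊2476077·179/10000⌋=44321; principal=172775-44321=128454; balance=2476077-128454=2347623
11. interest=⌊2347623·179/10000⌋=42022; principal=172775-42022=130753; balance=2347623-130753=2216870
12. interest=⌊2216870·179/10000⌋=39681; principal=172775-39681=133094; balance=2216870-133094=2083776
13. interest=⌊2083776·179/10000⌋=37299; principal=172775-37299=135476; balance=2083776-135476=1948300
14. interest=⌊1948300·179/10000⌋=34874; principal=172775-34874=137901; balance=1948300-137901=1810399
15. interest=⌊1810399·179/10000⌋=32406; principal=172775-32406=140369; balance=1810399-140369=1670030
16. interest=⌊1670030·179/10000⌋=29893; principal=172775-29893=142882; balance=1670030-142882=1527148
17. interest=⌊1527148·179/10000⌋=27335; principal=172775-27335=145440; balance=1527148-145440=1381708
18. interest=⌊1381708·179/10000⌋=24732; principal=172775-24732=148043; balance=1381708-148043=1233665
19. interest=⌊1233665·179/10000⌋=22082; principal=172775-22082=150693; balance=1233665-150693=1082972
20. interest=⌊1082972·179/10000⌋=19385; principal=172775-19385=153390; balance=1082972-153390=929582
21. interest=⌊929582·179/10000⌋=16639; principal=172775-16639=156136; balance=929582-156136=773446
22. interest=⌊773446·179/10000⌋=13844; principal=172775-13844=158931; balance=773446-158931=614515
23. interest=⌊614515·179/10000⌋=10999; principal=172775-10999=161776; balance=614515-161776=452739
24. interest=⌊452739·179/10000⌋=8104; principal=172775-8104=164671; balance=452739-164671=288068
25. interest=⌊288068·179/10000⌋=5156; principal=172775-5156=167619; balance=288068-167619=120449
26. interest=⌊120449·179/10000⌋=2156; principal=min(172775-2156,120449)=120449; balance=120449-120449=0

1 63278 109497 3425639
2 61318 111457 3314182
3 59323 113452 3200730
4 57293 115482 3085248
5 55225 117550 2967698
6 53121 119654 2848044
7 50979 121796 2726248
8 48799 123976 2602272
9 46580 126195 2476077
10 44321 128454 2347623
11 42022 130753 2216870
12 39681 133094 2083776
13 37299 135476 1948300
14 34874 137901 1810399
15 32406 140369 1670030
16 29893 142882 1527148
17 27335 145440 1381708
18 24732 148043 1233665
19 22082 150693 1082972
20 19385 153390 929582
21 16639 156136 773446
22 13844 158931 614515
23 10999 161776 452739
24 8104 164671 288068
25 5156 167619 120449
26 2156 120449 0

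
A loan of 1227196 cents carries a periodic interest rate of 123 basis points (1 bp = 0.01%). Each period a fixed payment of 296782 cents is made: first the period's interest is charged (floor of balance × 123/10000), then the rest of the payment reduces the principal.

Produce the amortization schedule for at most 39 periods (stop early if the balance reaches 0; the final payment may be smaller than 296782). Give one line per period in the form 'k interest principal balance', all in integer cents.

1. interest=⌊1227196·123/10000⌋=15094; principal=296782-15094=281688; balance=1227196-281688=945508
2. interest=⌊945508·123/10000⌋=11629; principal=296782-11629=285153; balance=945508-285153=660355
3. interest=⌊660355·123/10000⌋=8122; principal=296782-8122=288660; balance=660355-288660=371695
4. interest=⌊371695·123/10000⌋=4571; principal=296782-4571=292211; balance=371695-292211=79484
5. interest=⌊79484·123/10000⌋=977; principal=min(296782-977,79484)=79484; balance=79484-79484=0

1 15094 281688 945508
2 11629 285153 660355
3 8122 288660 371695
4 4571 292211 79484
5 977 79484 0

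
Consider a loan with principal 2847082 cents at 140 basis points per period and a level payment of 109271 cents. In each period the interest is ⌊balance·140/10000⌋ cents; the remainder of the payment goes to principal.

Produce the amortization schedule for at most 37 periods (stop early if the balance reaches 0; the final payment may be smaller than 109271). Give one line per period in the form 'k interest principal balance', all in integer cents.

1. interest=⌊2847082·140/10000⌋=39859; principal=109271-39859=69412; balance=2847082-69412=2777670
2. interest=⌊2777670·140/10000⌋=38887; principal=109271-38887=70384; balance=2777670-70384=2707286
3. interest=⌊2707286·140/10000⌋=37902; principal=109271-37902=71369; balance=2707286-71369=2635917
4. interest=⌊2635917·140/10000⌋=36902; principal=109271-36902=72369; balance=2635917-72369=2563548
5. interest=⌊2563548·140/10000⌋=35889; principal=109271-35889=73382; balance=2563548-73382=2490166
6. interest=⌊2490166·140/10000⌋=34862; principal=109271-34862=74409; balance=2490166-74409=2415757
7. interest=⌊2415757·140/10000⌋=33820; principal=109271-33820=75451; balance=2415757-75451=2340306
8. interest=⌊2340306·140/10000⌋=32764; principal=109271-32764=76507; balance=2340306-76507=2263799
9. interest=⌊2263799·140/10000⌋=31693; principal=109271-31693=77578; balance=2263799-77578=2186221
10. interest=⌊2186221·140/10000⌋=30607; principal=109271-30607=78664; balance=2186221-78664=2107557
11. interest=⌊2107557·140/10000⌋=29505; principal=109271-29505=79766; balance=2107557-79766=2027791
12. interest=⌊2027791·140/10000⌋=28389; principal=109271-28389=80882; balance=2027791-80882=1946909
13. interest=⌊1946909·140/10000⌋=27256; principal=109271-27256=82015; balance=1946909-82015=1864894
14. interest=⌊1864894·140/10000⌋=26108; principal=109271-26108=83163; balance=1864894-83163=1781731
15. interest=⌊1781731·140/10000⌋=24944; principal=109271-24944=84327; balance=1781731-84327=1697404
16. interest=⌊1697404·140/10000⌋=23763; principal=109271-23763=85508; balance=1697404-85508=1611896
17. interest=⌊1611896·140/10000⌋=22566; principal=109271-22566=86705; balance=1611896-86705=1525191
18. interest=⌊1525191·140/10000⌋=21352; principal=109271-21352=87919; balance=1525191-87919=1437272
19. interest=⌊1437272·140/10000⌋=20121; principal=109271-20121=89150; balance=1437272-89150=1348122
20. interest=⌊1348122·140/10000⌋=18873; principal=109271-18873=90398; balance=1348122-90398=1257724
21. interest=⌊1257724·140/10000⌋=17608; principal=109271-17608=91663; balance=1257724-91663=1166061
22. interest=⌊1166061·140/10000⌋=16324; principal=109271-16324=92947; balance=1166061-92947=1073114
23. interest=⌊1073114·140/10000⌋=15023; principal=109271-15023=94248; balance=1073114-94248=978866
24. interest=⌊978866·140/10000⌋=13704; principal=109271-13704=95567; balance=978866-95567=883299
25. interest=⌊883299·140/10000⌋=12366; principal=109271-12366=96905; balance=883299-96905=786394
26. interest=⌊786394·140/10000⌋=11009; principal=109271-11009=98262; balance=786394-98262=688132
27. interest=⌊688132·140/10000⌋=9633; principal=109271-9633=99638; balance=688132-99638=588494
28. interest=⌊588494·140/10000⌋=8238; principal=109271-8238=101033; balance=588494-101033=487461
29. interest=⌊487461·140/10000⌋=6824; principal=109271-6824=102447; balance=487461-102447=385014
30. interest=⌊385014·140/10000⌋=5390; principal=109271-5390=103881; balance=385014-103881=281133
31. interest=⌊281133·140/10000⌋=3935; principal=109271-3935=105336; balance=281133-105336=175797
32. interest=⌊175797·140/10000⌋=2461; principal=109271-2461=106810; balance=175797-106810=68987
33. interest=⌊68987·140/10000⌋=965; principal=min(109271-965,68987)=68987; balance=68987-68987=0

1 39859 69412 2777670
2 38887 70384 2707286
3 37902 71369 2635917
4 36902 72369 2563548
5 35889 73382 2490166
6 34862 74409 2415757
7 33820 75451 2340306
8 32764 76507 2263799
9 31693 77578 2186221
10 30607 78664 2107557
11 29505 79766 2027791
12 28389 80882 1946909
13 27256 82015 1864894
14 26108 83163 1781731
15 24944 84327 1697404
16 23763 85508 1611896
17 22566 86705 1525191
18 21352 87919 1437272
19 20121 89150 1348122
20 18873 90398 1257724
21 17608 91663 1166061
22 16324 92947 1073114
23 15023 94248 978866
24 13704 95567 883299
25 12366 96905 786394
26 11009 98262 688132
27 9633 99638 588494
28 8238 101033 487461
29 6824 102447 385014
30 5390 103881 281133
31 3935 105336 175797
32 2461 106810 68987
33 965 68987 0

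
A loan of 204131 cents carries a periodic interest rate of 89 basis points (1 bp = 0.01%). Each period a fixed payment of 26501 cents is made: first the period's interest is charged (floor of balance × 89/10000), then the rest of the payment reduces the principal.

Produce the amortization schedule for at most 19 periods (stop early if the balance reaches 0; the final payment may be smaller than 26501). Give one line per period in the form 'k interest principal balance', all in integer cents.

1. interest=⌊204131·89/10000⌋=1816; principal=26501-1816=24685; balance=204131-24685=179446
2. interest=⌊179446·89/10000⌋=1597; principal=26501-1597=24904; balance=179446-24904=154542
3. interest=⌊154542·89/10000⌋=1375; principal=26501-1375=25126; balance=154542-25126=129416
4. interest=⌊129416·89/10000⌋=1151; principal=26501-1151=25350; balance=129416-25350=104066
5. interest=⌊104066·89/10000⌋=926; principal=26501-926=25575; balance=104066-25575=78491
6. interest=⌊78491·89/10000⌋=698; principal=26501-698=25803; balance=78491-25803=52688
7. interest=⌊52688·89/10000⌋=468; principal=26501-468=26033; balance=52688-26033=26655
8. interest=⌊26655·89/10000⌋=237; principal=26501-237=26264; balance=26655-26264=391
9. interest=⌊391·89/10000⌋=3; principal=min(26501-3,391)=391; balance=391-391=0

1 1816 24685 179446
2 1597 24904 154542
3 1375 25126 129416
4 1151 25350 104066
5 926 25575 78491
6 698 25803 52688
7 468 26033 26655
8 237 26264 391
9 3 391 0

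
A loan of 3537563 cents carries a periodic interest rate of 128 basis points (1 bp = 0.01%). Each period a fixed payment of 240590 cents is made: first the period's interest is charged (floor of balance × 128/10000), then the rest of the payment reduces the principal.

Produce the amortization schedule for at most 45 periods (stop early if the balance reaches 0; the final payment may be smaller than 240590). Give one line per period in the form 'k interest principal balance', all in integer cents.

1 45280 195310 3342253
2 42780 197810 3144443
3 40248 200342 2944101
4 37684 202906 2741195
5 35087 205503 2535692
6 32456 208134 2327558
7 29792 210798 2116760
8 27094 213496 1903264
9 24361 216229 1687035
10 21594 218996 1468039
11 18790 221800 1246239
12 15951 224639 1021600
13 13076 227514 794086
14 10164 230426 563660
15 7214 233376 330284
16 4227 236363 93921
17 1202 93921 0

1. interest=⌊3537563·128/10000⌋=45280; principal=240590-45280=195310; balance=3537563-195310=3342253
2. interest=⌊3342253·128/10000⌋=42780; principal=240590-42780=197810; balance=3342253-197810=3144443
3. interest=⌊3144443·128/10000⌋=40248; principal=240590-40248=200342; balance=3144443-200342=2944101
4. interest=⌊2944101·128/10000⌋=37684; principal=240590-37684=202906; balance=2944101-202906=2741195
5. interest=⌊2741195·128/10000⌋=35087; principal=240590-35087=205503; balance=2741195-205503=2535692
6. interest=⌊2535692·128/10000⌋=32456; principal=240590-32456=208134; balance=2535692-208134=2327558
7. interest=⌊2327558·128/10000⌋=29792; principal=240590-29792=210798; balance=2327558-210798=2116760
8. interest=⌊2116760·128/10000⌋=27094; principal=240590-27094=213496; balance=2116760-213496=1903264
9. interest=⌊1903264·128/10000⌋=24361; principal=240590-24361=216229; balance=1903264-216229=1687035
10. interest=⌊1687035·128/10000⌋=21594; principal=240590-21594=218996; balance=1687035-218996=1468039
11. interest=⌊1468039·128/10000⌋=18790; principal=240590-18790=221800; balance=1468039-221800=1246239
12. interest=⌊1246239·128/10000⌋=15951; principal=240590-15951=224639; balance=1246239-224639=1021600
13. interest=⌊1021600·128/10000⌋=13076; principal=240590-13076=227514; balance=1021600-227514=794086
14. interest=⌊794086·128/10000⌋=10164; principal=240590-10164=230426; balance=794086-230426=563660
15. interest=⌊563660·128/10000⌋=7214; principal=240590-7214=233376; balance=563660-233376=330284
16. interest=⌊330284·128/10000⌋=4227; principal=240590-4227=236363; balance=330284-236363=93921
17. interest=⌊93921·128/10000⌋=1202; principal=min(240590-1202,93921)=93921; balance=93921-93921=0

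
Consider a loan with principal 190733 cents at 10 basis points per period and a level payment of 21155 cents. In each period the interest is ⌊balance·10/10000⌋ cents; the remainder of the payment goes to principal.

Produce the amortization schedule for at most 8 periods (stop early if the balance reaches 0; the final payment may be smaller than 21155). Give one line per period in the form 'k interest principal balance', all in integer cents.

1. interest=⌊190733·10/10000⌋=190; principal=21155-190=20965; balance=190733-20965=169768
2. interest=⌊169768·10/10000⌋=169; principal=21155-169=20986; balance=169768-20986=148782
3. interest=⌊148782·10/10000⌋=148; principal=21155-148=21007; balance=148782-21007=127775
4. interest=⌊127775·10/10000⌋=127; principal=21155-127=21028; balance=127775-21028=106747
5. interest=⌊106747·10/10000⌋=106; principal=21155-106=21049; balance=106747-21049=85698
6. interest=⌊85698·10/10000⌋=85; principal=21155-85=21070; balance=85698-21070=64628
7. interest=⌊64628·10/10000⌋=64; principal=21155-64=21091; balance=64628-21091=43537
8. interest=⌊43537·10/10000⌋=43; principal=21155-43=21112; balance=43537-21112=22425

1 190 20965 169768
2 169 20986 148782
3 148 21007 127775
4 127 21028 106747
5 106 21049 85698
6 85 21070 64628
7 64 21091 43537
8 43 21112 22425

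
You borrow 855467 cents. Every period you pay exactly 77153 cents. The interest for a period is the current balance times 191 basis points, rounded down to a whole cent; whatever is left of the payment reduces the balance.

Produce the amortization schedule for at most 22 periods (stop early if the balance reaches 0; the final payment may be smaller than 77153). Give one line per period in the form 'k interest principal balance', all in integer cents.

1. interest=⌊855467·191/10000⌋=16339; principal=77153-16339=60814; balance=855467-60814=794653
2. interest=⌊794653·191/10000⌋=15177; principal=77153-15177=61976; balance=794653-61976=732677
3. interest=⌊732677·191/10000⌋=13994; principal=77153-13994=63159; balance=732677-63159=669518
4. interest=⌊669518·191/10000⌋=12787; principal=77153-12787=64366; balance=669518-64366=605152
5. interest=⌊605152·191/10000⌋=11558; principal=77153-11558=65595; balance=605152-65595=539557
6. interest=⌊539557·191/10000⌋=10305; principal=77153-10305=66848; balance=539557-66848=472709
7. interest=⌊472709·191/10000⌋=9028; principal=77153-9028=68125; balance=472709-68125=404584
8. interest=⌊404584·191/10000⌋=7727; principal=77153-7727=69426; balance=404584-69426=335158
9. interest=⌊335158·191/10000⌋=6401; principal=77153-6401=70752; balance=335158-70752=264406
10. interest=⌊264406·191/10000⌋=5050; principal=77153-5050=72103; balance=264406-72103=192303
11. interest=⌊192303·191/10000⌋=3672; principal=77153-3672=73481; balance=192303-73481=118822
12. interest=⌊118822·191/10000⌋=2269; principal=77153-2269=74884; balance=118822-74884=43938
13. interest=⌊43938·191/10000⌋=839; principal=min(77153-839,43938)=43938; balance=43938-43938=0

1 16339 60814 794653
2 15177 61976 732677
3 13994 63159 669518
4 12787 64366 605152
5 11558 65595 539557
6 10305 66848 472709
7 9028 68125 404584
8 7727 69426 335158
9 6401 70752 264406
10 5050 72103 192303
11 3672 73481 118822
12 2269 74884 43938
13 839 43938 0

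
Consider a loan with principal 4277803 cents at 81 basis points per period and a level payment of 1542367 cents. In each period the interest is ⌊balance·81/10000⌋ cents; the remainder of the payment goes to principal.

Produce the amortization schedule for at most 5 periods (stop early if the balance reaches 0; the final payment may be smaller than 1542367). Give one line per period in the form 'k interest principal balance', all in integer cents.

1 34650 1507717 2770086
2 22437 1519930 1250156
3 10126 1250156 0

1. interest=⌊4277803·81/10000⌋=34650; principal=1542367-34650=1507717; balance=4277803-1507717=2770086
2. interest=⌊2770086·81/10000⌋=22437; principal=1542367-22437=1519930; balance=2770086-1519930=1250156
3. interest=⌊1250156·81/10000⌋=10126; principal=min(1542367-10126,1250156)=1250156; balance=1250156-1250156=0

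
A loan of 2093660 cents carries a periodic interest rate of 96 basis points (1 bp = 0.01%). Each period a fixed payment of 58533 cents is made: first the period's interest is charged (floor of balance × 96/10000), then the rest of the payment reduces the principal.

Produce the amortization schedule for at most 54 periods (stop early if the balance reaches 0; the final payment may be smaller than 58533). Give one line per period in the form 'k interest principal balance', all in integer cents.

1 20099 38434 2055226
2 19730 38803 2016423
3 19357 39176 1977247
4 18981 39552 1937695
5 18601 39932 1897763
6 18218 40315 1857448
7 17831 40702 1816746
8 17440 41093 1775653
9 17046 41487 1734166
10 16647 41886 1692280
11 16245 42288 1649992
12 15839 42694 1607298
13 15430 43103 1564195
14 15016 43517 1520678
15 14598 43935 1476743
16 14176 44357 1432386
17 13750 44783 1387603
18 13320 45213 1342390
19 12886 45647 1296743
20 12448 46085 1250658
21 12006 46527 1204131
22 11559 46974 1157157
23 11108 47425 1109732
24 10653 47880 1061852
25 10193 48340 1013512
26 9729 48804 964708
27 9261 49272 915436
28 8788 49745 865691
29 8310 50223 815468
30 7828 50705 764763
31 7341 51192 713571
32 6850 51683 661888
33 6354 52179 609709
34 5853 52680 557029
35 5347 53186 503843
36 4836 53697 450146
37 4321 54212 395934
38 3800 54733 341201
39 3275 55258 285943
40 2745 55788 230155
41 2209 56324 173831
42 1668 56865 116966
43 1122 57411 59555
44 571 57962 1593
45 15 1593 0

1. interest=⌊2093660·96/10000⌋=20099; principal=58533-20099=38434; balance=2093660-38434=2055226
2. interest=⌊2055226·96/10000⌋=19730; principal=58533-19730=38803; balance=2055226-38803=2016423
3. interest=⌊2016423·96/10000⌋=19357; principal=58533-19357=39176; balance=2016423-39176=1977247
4. interest=⌊1977247·96/10000⌋=18981; principal=58533-18981=39552; balance=1977247-39552=1937695
5. interest=⌊1937695·96/10000⌋=18601; principal=58533-18601=39932; balance=1937695-39932=1897763
6. interest=⌊1897763·96/10000⌋=18218; principal=58533-18218=40315; balance=1897763-40315=1857448
7. interest=⌊1857448·96/10000⌋=17831; principal=58533-17831=40702; balance=1857448-40702=1816746
8. interest=⌊1816746·96/10000⌋=17440; principal=58533-17440=41093; balance=1816746-41093=1775653
9. interest=⌊1775653·96/10000⌋=17046; principal=58533-17046=41487; balance=1775653-41487=1734166
10. interest=⌊1734166·96/10000⌋=16647; principal=58533-16647=41886; balance=1734166-41886=1692280
11. interest=⌊1692280·96/10000⌋=16245; principal=58533-16245=42288; balance=1692280-42288=1649992
12. interest=⌊1649992·96/10000⌋=15839; principal=58533-15839=42694; balance=1649992-42694=1607298
13. interest=⌊1607298·96/10000⌋=15430; principal=58533-15430=43103; balance=1607298-43103=1564195
14. interest=⌊1564195·96/10000⌋=15016; principal=58533-15016=43517; balance=1564195-43517=1520678
15. interest=⌊1520678·96/10000⌋=14598; principal=58533-14598=43935; balance=1520678-43935=1476743
16. interest=⌊1476743·96/10000⌋=14176; principal=58533-14176=44357; balance=1476743-44357=1432386
17. interest=⌊1432386·96/10000⌋=13750; principal=58533-13750=44783; balance=1432386-44783=1387603
18. interest=⌊1387603·96/10000⌋=13320; principal=58533-13320=45213; balance=1387603-45213=1342390
19. interest=⌊1342390·96/10000⌋=12886; principal=58533-12886=45647; balance=1342390-45647=1296743
20. interest=⌊1296743·96/10000⌋=12448; principal=58533-12448=46085; balance=1296743-46085=1250658
21. interest=⌊1250658·96/10000⌋=12006; principal=58533-12006=46527; balance=1250658-46527=1204131
22. interest=⌊1204131·96/10000⌋=11559; principal=58533-11559=46974; balance=1204131-46974=1157157
23. interest=⌊1157157·96/10000⌋=11108; principal=58533-11108=47425; balance=1157157-47425=1109732
24. interest=⌊1109732·96/10000⌋=10653; principal=58533-10653=47880; balance=1109732-47880=1061852
25. interest=⌊1061852·96/10000⌋=10193; principal=58533-10193=48340; balance=1061852-48340=1013512
26. interest=⌊1013512·96/10000⌋=9729; principal=58533-9729=48804; balance=1013512-48804=964708
27. interest=⌊964708·96/10000⌋=9261; principal=58533-9261=49272; balance=964708-49272=915436
28. interest=⌊915436·96/10000⌋=8788; principal=58533-8788=49745; balance=915436-49745=865691
29. interest=⌊865691·96/10000⌋=8310; principal=58533-8310=50223; balance=865691-50223=815468
30. interest=⌊815468·96/10000⌋=7828; principal=58533-7828=50705; balance=815468-50705=764763
31. interest=⌊764763·96/10000⌋=7341; principal=58533-7341=51192; balance=764763-51192=713571
32. interest=⌊713571·96/10000⌋=6850; principal=58533-6850=51683; balance=713571-51683=661888
33. interest=⌊661888·96/10000⌋=6354; principal=58533-6354=52179; balance=661888-52179=609709
34. interest=⌊609709·96/10000⌋=5853; principal=58533-5853=52680; balance=609709-52680=557029
35. interest=⌊557029·96/10000⌋=5347; principal=58533-5347=53186; balance=557029-53186=503843
36. interest=⌊503843·96/10000⌋=4836; principal=58533-4836=53697; balance=503843-53697=450146
37. interest=⌊450146·96/10000⌋=4321; principal=58533-4321=54212; balance=450146-54212=395934
38. interest=⌊395934·96/10000⌋=3800; principal=58533-3800=54733; balance=395934-54733=341201
39. interest=⌊341201·96/10000⌋=3275; principal=58533-3275=55258; balance=341201-55258=285943
40. interest=⌊285943·96/10000⌋=2745; principal=58533-2745=55788; balance=285943-55788=230155
41. interest=⌊230155·96/10000⌋=2209; principal=58533-2209=56324; balance=230155-56324=173831
42. interest=⌊173831·96/10000⌋=1668; principal=58533-1668=56865; balance=173831-56865=116966
43. interest=⌊116966·96/10000⌋=1122; principal=58533-1122=57411; balance=116966-57411=59555
44. interest=⌊59555·96/10000⌋=571; principal=58533-571=57962; balance=59555-57962=1593
45. interest=⌊1593·96/10000⌋=15; principal=min(58533-15,1593)=1593; balance=1593-1593=0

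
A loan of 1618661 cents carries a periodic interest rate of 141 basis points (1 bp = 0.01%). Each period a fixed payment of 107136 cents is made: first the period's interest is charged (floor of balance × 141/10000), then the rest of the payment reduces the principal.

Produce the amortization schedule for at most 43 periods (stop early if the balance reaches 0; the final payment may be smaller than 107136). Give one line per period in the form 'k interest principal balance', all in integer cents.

1. interest=⌊1618661·141/10000⌋=22823; principal=107136-22823=84313; balance=1618661-84313=1534348
2. interest=⌊1534348·141/10000⌋=21634; principal=107136-21634=85502; balance=1534348-85502=1448846
3. interest=⌊1448846·141/10000⌋=20428; principal=107136-20428=86708; balance=1448846-86708=1362138
4. interest=⌊1362138·141/10000⌋=19206; principal=107136-19206=87930; balance=1362138-87930=1274208
5. interest=⌊1274208·141/10000⌋=17966; principal=107136-17966=89170; balance=1274208-89170=1185038
6. interest=⌊1185038·141/10000⌋=16709; principal=107136-16709=90427; balance=1185038-90427=1094611
7. interest=⌊1094611·141/10000⌋=15434; principal=107136-15434=91702; balance=1094611-91702=1002909
8. interest=⌊1002909·141/10000⌋=14141; principal=107136-14141=92995; balance=1002909-92995=909914
9. interest=⌊909914·141/10000⌋=12829; principal=107136-12829=94307; balance=909914-94307=815607
10. interest=⌊815607·141/10000⌋=11500; principal=107136-11500=95636; balance=815607-95636=719971
11. interest=⌊719971·141/10000⌋=10151; principal=107136-10151=96985; balance=719971-96985=622986
12. interest=⌊622986·141/10000⌋=8784; principal=107136-8784=98352; balance=622986-98352=524634
13. interest=⌊524634·141/10000⌋=7397; principal=107136-7397=99739; balance=524634-99739=424895
14. interest=⌊424895·141/10000⌋=5991; principal=107136-5991=101145; balance=424895-101145=323750
15. interest=⌊323750·141/10000⌋=4564; principal=107136-4564=102572; balance=323750-102572=221178
16. interest=⌊221178·141/10000⌋=3118; principal=107136-3118=104018; balance=221178-104018=117160
17. interest=⌊117160·141/10000⌋=1651; principal=107136-1651=105485; balance=117160-105485=11675
18. interest=⌊11675·141/10000⌋=164; principal=min(107136-164,11675)=11675; balance=11675-11675=0

1 22823 84313 1534348
2 21634 85502 1448846
3 20428 86708 1362138
4 19206 87930 1274208
5 17966 89170 1185038
6 16709 90427 1094611
7 15434 91702 1002909
8 14141 92995 909914
9 12829 94307 815607
10 11500 95636 719971
11 10151 96985 622986
12 8784 98352 524634
13 7397 99739 424895
14 5991 101145 323750
15 4564 102572 221178
16 3118 104018 117160
17 1651 105485 11675
18 164 11675 0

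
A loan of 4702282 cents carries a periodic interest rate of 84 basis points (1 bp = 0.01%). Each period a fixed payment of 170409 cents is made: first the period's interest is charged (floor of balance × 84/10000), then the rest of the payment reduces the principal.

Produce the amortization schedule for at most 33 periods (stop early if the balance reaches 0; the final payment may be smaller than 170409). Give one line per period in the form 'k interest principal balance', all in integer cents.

1. interest=⌊4702282·84/10000⌋=39499; principal=170409-39499=130910; balance=4702282-130910=4571372
2. interest=⌊4571372·84/10000⌋=38399; principal=170409-38399=132010; balance=4571372-132010=4439362
3. interest=⌊4439362·84/10000⌋=37290; principal=170409-37290=133119; balance=4439362-133119=4306243
4. interest=⌊4306243·84/10000⌋=36172; principal=170409-36172=134237; balance=4306243-134237=4172006
5. interest=⌊4172006·84/10000⌋=35044; principal=170409-35044=135365; balance=4172006-135365=4036641
6. interest=⌊4036641·84/10000⌋=33907; principal=170409-33907=136502; balance=4036641-136502=3900139
7. interest=⌊3900139·84/10000⌋=32761; principal=170409-32761=137648; balance=3900139-137648=3762491
8. interest=⌊3762491·84/10000⌋=31604; principal=170409-31604=138805; balance=3762491-138805=3623686
9. interest=⌊3623686·84/10000⌋=30438; principal=170409-30438=139971; balance=3623686-139971=3483715
10. interest=⌊3483715·84/10000⌋=29263; principal=170409-29263=141146; balance=3483715-141146=3342569
11. interest=⌊3342569·84/10000⌋=28077; principal=170409-28077=142332; balance=3342569-142332=3200237
12. interest=⌊3200237·84/10000⌋=26881; principal=170409-26881=143528; balance=3200237-143528=3056709
13. interest=⌊3056709·84/10000⌋=25676; principal=170409-25676=144733; balance=3056709-144733=2911976
14. interest=⌊2911976·84/10000⌋=24460; principal=170409-24460=145949; balance=2911976-145949=2766027
15. interest=⌊2766027·84/10000⌋=23234; principal=170409-23234=147175; balance=2766027-147175=2618852
16. interest=⌊2618852·84/10000⌋=21998; principal=170409-21998=148411; balance=2618852-148411=2470441
17. interest=⌊2470441·84/10000⌋=20751; principal=170409-20751=149658; balance=2470441-149658=2320783
18. interest=⌊2320783·84/10000⌋=19494; principal=170409-19494=150915; balance=2320783-150915=2169868
19. interest=⌊2169868·84/10000⌋=18226; principal=170409-18226=152183; balance=2169868-152183=2017685
20. interest=⌊2017685·84/10000⌋=16948; principal=170409-16948=153461; balance=2017685-153461=1864224
21. interest=⌊1864224·84/10000⌋=15659; principal=170409-15659=154750; balance=1864224-154750=1709474
22. interest=⌊1709474·84/10000⌋=14359; principal=170409-14359=156050; balance=1709474-156050=1553424
23. interest=⌊1553424·84/10000⌋=13048; principal=170409-13048=157361; balance=1553424-157361=1396063
24. interest=⌊1396063·84/10000⌋=11726; principal=170409-11726=158683; balance=1396063-158683=1237380
25. interest=⌊1237380·84/10000⌋=10393; principal=170409-10393=160016; balance=1237380-160016=1077364
26. interest=⌊1077364·84/10000⌋=9049; principal=170409-9049=161360; balance=1077364-161360=916004
27. interest=⌊916004·84/10000⌋=7694; principal=170409-7694=162715; balance=916004-162715=753289
28. interest=⌊753289·84/10000⌋=6327; principal=170409-6327=164082; balance=753289-164082=589207
29. interest=⌊589207·84/10000⌋=4949; principal=170409-4949=165460; balance=589207-165460=423747
30. interest=⌊423747·84/10000⌋=3559; principal=170409-3559=166850; balance=423747-166850=256897
31. interest=⌊256897·84/10000⌋=2157; principal=170409-2157=168252; balance=256897-168252=88645
32. interest=⌊88645·84/10000⌋=744; principal=min(170409-744,88645)=88645; balance=88645-88645=0

1 39499 130910 4571372
2 38399 132010 4439362
3 37290 133119 4306243
4 36172 134237 4172006
5 35044 135365 4036641
6 33907 136502 3900139
7 32761 137648 3762491
8 31604 138805 3623686
9 30438 139971 3483715
10 29263 141146 3342569
11 28077 142332 3200237
12 26881 143528 3056709
13 25676 144733 2911976
14 24460 145949 2766027
15 23234 147175 2618852
16 21998 148411 2470441
17 20751 149658 2320783
18 19494 150915 2169868
19 18226 152183 2017685
20 16948 153461 1864224
21 15659 154750 1709474
22 14359 156050 1553424
23 13048 157361 1396063
24 11726 158683 1237380
25 10393 160016 1077364
26 9049 161360 916004
27 7694 162715 753289
28 6327 164082 589207
29 4949 165460 423747
30 3559 166850 256897
31 2157 168252 88645
32 744 88645 0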